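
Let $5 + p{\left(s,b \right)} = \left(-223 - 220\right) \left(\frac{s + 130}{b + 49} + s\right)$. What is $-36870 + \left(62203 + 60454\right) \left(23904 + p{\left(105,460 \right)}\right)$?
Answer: $- \frac{1424759426223}{509} \approx -2.7991 \cdot 10^{9}$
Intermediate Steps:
$p{\left(s,b \right)} = -5 - 443 s - \frac{443 \left(130 + s\right)}{49 + b}$ ($p{\left(s,b \right)} = -5 + \left(-223 - 220\right) \left(\frac{s + 130}{b + 49} + s\right) = -5 - 443 \left(\frac{130 + s}{49 + b} + s\right) = -5 - 443 \left(s + \frac{130 + s}{49 + b}\right) = -5 - \left(443 s + \frac{443 \left(130 + s\right)}{49 + b}\right) = -5 - 443 s - \frac{443 \left(130 + s\right)}{49 + b}$)
$-36870 + \left(62203 + 60454\right) \left(23904 + p{\left(105,460 \right)}\right) = -36870 + \left(62203 + 60454\right) \left(23904 + \frac{-57835 - 2325750 - 2300 - 203780 \cdot 105}{49 + 460}\right) = -36870 + 122657 \left(23904 + \frac{-57835 - 2325750 - 2300 - 21396900}{509}\right) = -36870 + 122657 \left(23904 + \frac{1}{509} \left(-23782785\right)\right) = -36870 + 122657 \left(23904 - \frac{23782785}{509}\right) = -36870 + 122657 \left(- \frac{11615649}{509}\right) = -36870 - \frac{1424740659393}{509} = - \frac{1424759426223}{509}$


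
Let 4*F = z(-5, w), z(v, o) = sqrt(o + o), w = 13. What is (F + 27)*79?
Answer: 2133 + 79*sqrt(26)/4 ≈ 2233.7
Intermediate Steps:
z(v, o) = sqrt(2)*sqrt(o) (z(v, o) = sqrt(2*o) = sqrt(2)*sqrt(o))
F = sqrt(26)/4 (F = (sqrt(2)*sqrt(13))/4 = sqrt(26)/4 ≈ 1.2748)
(F + 27)*79 = (sqrt(26)/4 + 27)*79 = (27 + sqrt(26)/4)*79 = 2133 + 79*sqrt(26)/4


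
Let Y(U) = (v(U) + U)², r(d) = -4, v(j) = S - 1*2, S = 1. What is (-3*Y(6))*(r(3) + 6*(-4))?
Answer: 2100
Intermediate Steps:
v(j) = -1 (v(j) = 1 - 1*2 = 1 - 2 = -1)
Y(U) = (-1 + U)²
(-3*Y(6))*(r(3) + 6*(-4)) = (-3*(-1 + 6)²)*(-4 + 6*(-4)) = (-3*5²)*(-4 - 24) = -3*25*(-28) = -75*(-28) = 2100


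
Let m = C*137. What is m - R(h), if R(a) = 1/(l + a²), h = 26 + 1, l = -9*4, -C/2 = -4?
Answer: 759527/693 ≈ 1096.0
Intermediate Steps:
C = 8 (C = -2*(-4) = 8)
l = -36
h = 27
m = 1096 (m = 8*137 = 1096)
R(a) = 1/(-36 + a²)
m - R(h) = 1096 - 1/(-36 + 27²) = 1096 - 1/(-36 + 729) = 1096 - 1/693 = 759527/693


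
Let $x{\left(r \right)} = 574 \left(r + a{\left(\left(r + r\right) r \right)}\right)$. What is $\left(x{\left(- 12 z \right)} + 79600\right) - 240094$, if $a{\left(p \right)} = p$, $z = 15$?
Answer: $36931386$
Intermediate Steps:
$x{\left(r \right)} = 574 r + 1148 r^{2}$ ($x{\left(r \right)} = 574 \left(r + \left(r + r\right) r\right) = 574 \left(r + 2 r r\right) = 574 \left(r + 2 r^{2}\right) = 574 r + 1148 r^{2}$)
$\left(x{\left(- 12 z \right)} + 79600\right) - 240094 = \left(574 \left(\left(-12\right) 15\right) \left(1 + 2 \left(\left(-12\right) 15\right)\right) + 79600\right) - 240094 = \left(574 \left(-180\right) \left(1 + 2 \left(-180\right)\right) + 79600\right) - 240094 = \left(574 \left(-180\right) \left(1 - 360\right) + 79600\right) - 240094 = \left(574 \left(-180\right) \left(-359\right) + 79600\right) - 240094 = \left(37091880 + 79600\right) - 240094 = 37171480 - 240094 = 36931386$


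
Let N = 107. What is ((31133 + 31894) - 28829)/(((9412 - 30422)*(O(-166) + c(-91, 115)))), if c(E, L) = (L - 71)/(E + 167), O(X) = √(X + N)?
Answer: -324881/20456100 + 6172739*I*√59/225017100 ≈ -0.015882 + 0.21071*I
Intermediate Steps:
O(X) = √(107 + X) (O(X) = √(X + 107) = √(107 + X))
c(E, L) = (-71 + L)/(167 + E)
((31133 + 31894) - 28829)/(((9412 - 30422)*(O(-166) + c(-91, 115)))) = ((31133 + 31894) - 28829)/(((9412 - 30422)*(√(107 - 166) + (-71 + 115)/(167 - 91)))) = (63027 - 28829)/((-21010*(√(-59) + 44/76))) = 34198/((-21010*(I*√59 + (1/76)*44))) = 34198/((-21010*(I*√59 + 11/19))) = 34198/((-21010*(11/19 + I*√59))) = 34198/(-231110/19 - 21010*I*√59)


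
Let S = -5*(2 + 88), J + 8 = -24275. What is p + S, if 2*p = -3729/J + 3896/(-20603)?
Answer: -450290162081/1000605298 ≈ -450.02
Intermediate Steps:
J = -24283 (J = -8 - 24275 = -24283)
S = -450 (S = -5*90 = -450)
p = -17777981/1000605298 (p = (-3729/(-24283) + 3896/(-20603))/2 = (-3729*(-1/24283) + 3896*(-1/20603))/2 = (3729/24283 - 3896/20603)/2 = (½)*(-17777981/500302649) = -17777981/1000605298 ≈ -0.017767)
p + S = -17777981/1000605298 - 450 = -450290162081/1000605298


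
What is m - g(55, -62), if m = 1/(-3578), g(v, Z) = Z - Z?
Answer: -1/3578 ≈ -0.00027949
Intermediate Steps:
g(v, Z) = 0
m = -1/3578 ≈ -0.00027949
m - g(55, -62) = -1/3578 - 1*0 = -1/3578 + 0 = -1/3578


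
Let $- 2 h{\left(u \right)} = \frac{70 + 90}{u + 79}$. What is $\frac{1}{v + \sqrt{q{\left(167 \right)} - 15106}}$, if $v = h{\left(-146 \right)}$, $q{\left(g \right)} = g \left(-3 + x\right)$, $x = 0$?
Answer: $\frac{5360}{70066223} - \frac{4489 i \sqrt{15607}}{70066223} \approx 7.6499 \cdot 10^{-5} - 0.0080039 i$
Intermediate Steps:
$q{\left(g \right)} = - 3 g$ ($q{\left(g \right)} = g \left(-3 + 0\right) = g \left(-3\right) = - 3 g$)
$h{\left(u \right)} = - \frac{80}{79 + u}$ ($h{\left(u \right)} = - \frac{\left(70 + 90\right) \frac{1}{u + 79}}{2} = - \frac{160 \frac{1}{79 + u}}{2} = - \frac{80}{79 + u}$)
$v = \frac{80}{67}$ ($v = - \frac{80}{79 - 146} = - \frac{80}{-67} = \left(-80\right) \left(- \frac{1}{67}\right) = \frac{80}{67} \approx 1.194$)
$\frac{1}{v + \sqrt{q{\left(167 \right)} - 15106}} = \frac{1}{\frac{80}{67} + \sqrt{\left(-3\right) 167 - 15106}} = \frac{1}{\frac{80}{67} + \sqrt{-501 - 15106}} = \frac{1}{\frac{80}{67} + \sqrt{-15607}} = \frac{1}{\frac{80}{67} + i \sqrt{15607}}$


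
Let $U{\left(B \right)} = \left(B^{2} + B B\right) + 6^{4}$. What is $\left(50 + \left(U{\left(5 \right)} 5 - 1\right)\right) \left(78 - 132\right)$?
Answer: $-366066$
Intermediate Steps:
$U{\left(B \right)} = 1296 + 2 B^{2}$ ($U{\left(B \right)} = \left(B^{2} + B^{2}\right) + 1296 = 2 B^{2} + 1296 = 1296 + 2 B^{2}$)
$\left(50 + \left(U{\left(5 \right)} 5 - 1\right)\right) \left(78 - 132\right) = \left(50 - \left(1 - \left(1296 + 2 \cdot 5^{2}\right) 5\right)\right) \left(78 - 132\right) = \left(50 - \left(1 - \left(1296 + 2 \cdot 25\right) 5\right)\right) \left(-54\right) = \left(50 - \left(1 - \left(1296 + 50\right) 5\right)\right) \left(-54\right) = \left(50 + \left(1346 \cdot 5 - 1\right)\right) \left(-54\right) = \left(50 + \left(6730 - 1\right)\right) \left(-54\right) = \left(50 + 6729\right) \left(-54\right) = 6779 \left(-54\right) = -366066$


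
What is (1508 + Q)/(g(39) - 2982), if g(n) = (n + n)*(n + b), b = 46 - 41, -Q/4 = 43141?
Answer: -85528/225 ≈ -380.12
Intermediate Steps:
Q = -172564 (Q = -4*43141 = -172564)
b = 5
g(n) = 2*n*(5 + n) (g(n) = (n + n)*(n + 5) = (2*n)*(5 + n) = 2*n*(5 + n))
(1508 + Q)/(g(39) - 2982) = (1508 - 172564)/(2*39*(5 + 39) - 2982) = -171056/(2*39*44 - 2982) = -171056/(3432 - 2982) = -171056/450 = -171056*1/450 = -85528/225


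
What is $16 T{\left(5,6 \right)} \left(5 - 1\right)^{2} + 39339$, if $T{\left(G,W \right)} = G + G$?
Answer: $41899$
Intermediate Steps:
$T{\left(G,W \right)} = 2 G$
$16 T{\left(5,6 \right)} \left(5 - 1\right)^{2} + 39339 = 16 \cdot 2 \cdot 5 \left(5 - 1\right)^{2} + 39339 = 16 \cdot 10 \cdot 4^{2} + 39339 = 160 \cdot 16 + 39339 = 2560 + 39339 = 41899$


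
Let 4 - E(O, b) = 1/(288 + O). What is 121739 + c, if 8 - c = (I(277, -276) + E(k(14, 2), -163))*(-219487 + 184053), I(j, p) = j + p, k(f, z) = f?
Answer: 45118750/151 ≈ 2.9880e+5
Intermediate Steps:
E(O, b) = 4 - 1/(288 + O)
c = 26736161/151 (c = 8 - ((277 - 276) + (1151 + 4*14)/(288 + 14))*(-219487 + 184053) = 8 - (1 + (1151 + 56)/302)*(-35434) = 8 - (1 + (1/302)*1207)*(-35434) = 8 - (1 + 1207/302)*(-35434) = 8 - 1509*(-35434)/302 = 8 - 1*(-26734953/151) = 8 + 26734953/151 = 26736161/151 ≈ 1.7706e+5)
121739 + c = 121739 + 26736161/151 = 45118750/151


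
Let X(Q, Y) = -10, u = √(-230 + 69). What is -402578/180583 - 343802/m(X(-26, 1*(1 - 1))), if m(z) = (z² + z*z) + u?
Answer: 2*(-6941*√161 + 1071815727*I)/(6227*(√161 - 200*I)) ≈ -1714.3 + 108.62*I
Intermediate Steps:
u = I*√161 (u = √(-161) = I*√161 ≈ 12.689*I)
m(z) = 2*z² + I*√161 (m(z) = (z² + z*z) + I*√161 = (z² + z²) + I*√161 = 2*z² + I*√161)
-402578/180583 - 343802/m(X(-26, 1*(1 - 1))) = -402578/180583 - 343802/(2*(-10)² + I*√161) = -402578*1/180583 - 343802/(2*100 + I*√161) = -13882/6227 - 343802/(200 + I*√161)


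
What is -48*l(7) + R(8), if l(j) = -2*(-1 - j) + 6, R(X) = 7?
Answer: -1049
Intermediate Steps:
l(j) = 8 + 2*j (l(j) = (2 + 2*j) + 6 = 8 + 2*j)
-48*l(7) + R(8) = -48*(8 + 2*7) + 7 = -48*(8 + 14) + 7 = -48*22 + 7 = -1056 + 7 = -1049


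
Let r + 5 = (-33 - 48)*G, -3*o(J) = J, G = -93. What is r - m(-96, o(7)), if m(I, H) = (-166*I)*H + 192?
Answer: 44520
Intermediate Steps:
o(J) = -J/3
m(I, H) = 192 - 166*H*I (m(I, H) = -166*H*I + 192 = 192 - 166*H*I)
r = 7528 (r = -5 + (-33 - 48)*(-93) = -5 - 81*(-93) = -5 + 7533 = 7528)
r - m(-96, o(7)) = 7528 - (192 - 166*(-⅓*7)*(-96)) = 7528 - (192 - 166*(-7/3)*(-96)) = 7528 - (192 - 37184) = 7528 - 1*(-36992) = 7528 + 36992 = 44520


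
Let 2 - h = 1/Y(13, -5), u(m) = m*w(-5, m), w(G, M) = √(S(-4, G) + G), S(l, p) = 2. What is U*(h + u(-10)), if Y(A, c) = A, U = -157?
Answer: -3925/13 + 1570*I*√3 ≈ -301.92 + 2719.3*I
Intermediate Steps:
w(G, M) = √(2 + G)
u(m) = I*m*√3 (u(m) = m*√(2 - 5) = m*√(-3) = m*(I*√3) = I*m*√3)
h = 25/13 (h = 2 - 1/13 = 25/13 ≈ 1.9231)
U*(h + u(-10)) = -157*(25/13 + I*(-10)*√3) = -157*(25/13 - 10*I*√3) = -3925/13 + 1570*I*√3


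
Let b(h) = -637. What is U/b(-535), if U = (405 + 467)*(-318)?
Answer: 277296/637 ≈ 435.32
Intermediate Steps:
U = -277296 (U = 872*(-318) = -277296)
U/b(-535) = -277296/(-637) = -277296*(-1/637) = 277296/637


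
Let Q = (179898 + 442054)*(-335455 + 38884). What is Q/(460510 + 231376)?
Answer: -92226463296/345943 ≈ -2.6659e+5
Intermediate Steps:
Q = -184452926592 (Q = 621952*(-296571) = -184452926592)
Q/(460510 + 231376) = -184452926592/(460510 + 231376) = -184452926592/691886 = -184452926592*1/691886 = -92226463296/345943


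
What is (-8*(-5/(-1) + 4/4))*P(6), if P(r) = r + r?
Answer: -576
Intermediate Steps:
P(r) = 2*r
(-8*(-5/(-1) + 4/4))*P(6) = (-8*(-5/(-1) + 4/4))*(2*6) = -8*(-5*(-1) + 4*(¼))*12 = -8*(5 + 1)*12 = -8*6*12 = -48*12 = -576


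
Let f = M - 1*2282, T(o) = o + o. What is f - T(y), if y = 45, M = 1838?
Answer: -534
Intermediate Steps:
T(o) = 2*o
f = -444 (f = 1838 - 1*2282 = 1838 - 2282 = -444)
f - T(y) = -444 - 2*45 = -444 - 1*90 = -444 - 90 = -534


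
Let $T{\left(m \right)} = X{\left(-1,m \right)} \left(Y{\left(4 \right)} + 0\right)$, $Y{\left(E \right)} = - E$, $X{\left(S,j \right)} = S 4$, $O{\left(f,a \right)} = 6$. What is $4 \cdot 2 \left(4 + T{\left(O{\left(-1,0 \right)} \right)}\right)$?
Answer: $160$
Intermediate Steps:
$X{\left(S,j \right)} = 4 S$
$T{\left(m \right)} = 16$ ($T{\left(m \right)} = 4 \left(-1\right) \left(\left(-1\right) 4 + 0\right) = - 4 \left(-4 + 0\right) = \left(-4\right) \left(-4\right) = 16$)
$4 \cdot 2 \left(4 + T{\left(O{\left(-1,0 \right)} \right)}\right) = 4 \cdot 2 \left(4 + 16\right) = 8 \cdot 20 = 160$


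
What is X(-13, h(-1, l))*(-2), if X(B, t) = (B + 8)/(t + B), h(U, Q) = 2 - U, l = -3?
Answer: -1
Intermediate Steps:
X(B, t) = (8 + B)/(B + t)
X(-13, h(-1, l))*(-2) = ((8 - 13)/(-13 + (2 - 1*(-1))))*(-2) = (-5/(-13 + (2 + 1)))*(-2) = (-5/(-13 + 3))*(-2) = (-5/(-10))*(-2) = -⅒*(-5)*(-2) = (½)*(-2) = -1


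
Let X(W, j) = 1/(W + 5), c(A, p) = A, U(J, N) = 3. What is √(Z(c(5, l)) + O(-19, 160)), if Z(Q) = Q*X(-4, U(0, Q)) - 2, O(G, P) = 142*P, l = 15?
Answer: √22723 ≈ 150.74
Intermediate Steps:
X(W, j) = 1/(5 + W)
Z(Q) = -2 + Q (Z(Q) = Q/(5 - 4) - 2 = Q/1 - 2 = Q*1 - 2 = Q - 2 = -2 + Q)
√(Z(c(5, l)) + O(-19, 160)) = √((-2 + 5) + 142*160) = √(3 + 22720) = √22723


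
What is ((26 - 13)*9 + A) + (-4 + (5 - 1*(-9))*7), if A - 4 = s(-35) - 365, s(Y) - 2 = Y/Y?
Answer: -147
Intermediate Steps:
s(Y) = 3 (s(Y) = 2 + Y/Y = 2 + 1 = 3)
A = -358 (A = 4 + (3 - 365) = 4 - 362 = -358)
((26 - 13)*9 + A) + (-4 + (5 - 1*(-9))*7) = ((26 - 13)*9 - 358) + (-4 + (5 - 1*(-9))*7) = (13*9 - 358) + (-4 + (5 + 9)*7) = (117 - 358) + (-4 + 14*7) = -241 + (-4 + 98) = -241 + 94 = -147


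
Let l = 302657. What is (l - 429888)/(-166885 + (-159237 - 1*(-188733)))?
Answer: 127231/137389 ≈ 0.92606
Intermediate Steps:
(l - 429888)/(-166885 + (-159237 - 1*(-188733))) = (302657 - 429888)/(-166885 + (-159237 - 1*(-188733))) = -127231/(-166885 + (-159237 + 188733)) = -127231/(-166885 + 29496) = -127231/(-137389) = -127231*(-1/137389) = 127231/137389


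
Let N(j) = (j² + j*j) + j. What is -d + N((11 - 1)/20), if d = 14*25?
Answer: -349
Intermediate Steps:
d = 350
N(j) = j + 2*j² (N(j) = (j² + j²) + j = 2*j² + j = j + 2*j²)
-d + N((11 - 1)/20) = -1*350 + ((11 - 1)/20)*(1 + 2*((11 - 1)/20)) = -350 + (10*(1/20))*(1 + 2*(10*(1/20))) = -350 + (1 + 2*(½))/2 = -350 + (1 + 1)/2 = -350 + (½)*2 = -350 + 1 = -349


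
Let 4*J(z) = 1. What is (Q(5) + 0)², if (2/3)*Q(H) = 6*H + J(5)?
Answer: 131769/64 ≈ 2058.9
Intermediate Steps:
J(z) = ¼ (J(z) = (¼)*1 = ¼)
Q(H) = 3/8 + 9*H (Q(H) = 3*(6*H + ¼)/2 = 3*(¼ + 6*H)/2 = 3/8 + 9*H)
(Q(5) + 0)² = ((3/8 + 9*5) + 0)² = ((3/8 + 45) + 0)² = (363/8 + 0)² = (363/8)² = 131769/64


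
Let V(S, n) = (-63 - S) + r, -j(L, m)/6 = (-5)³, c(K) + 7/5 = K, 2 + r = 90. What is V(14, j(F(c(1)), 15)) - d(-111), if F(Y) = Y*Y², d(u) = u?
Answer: 122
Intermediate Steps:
r = 88 (r = -2 + 90 = 88)
c(K) = -7/5 + K
F(Y) = Y³
j(L, m) = 750 (j(L, m) = -6*(-5)³ = -6*(-125) = 750)
V(S, n) = 25 - S (V(S, n) = (-63 - S) + 88 = 25 - S)
V(14, j(F(c(1)), 15)) - d(-111) = (25 - 1*14) - 1*(-111) = (25 - 14) + 111 = 11 + 111 = 122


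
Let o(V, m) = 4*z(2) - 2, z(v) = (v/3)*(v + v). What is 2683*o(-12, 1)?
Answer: 69758/3 ≈ 23253.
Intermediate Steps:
z(v) = 2*v²/3 (z(v) = (v*(⅓))*(2*v) = (v/3)*(2*v) = 2*v²/3)
o(V, m) = 26/3 (o(V, m) = 4*((⅔)*2²) - 2 = 4*((⅔)*4) - 2 = 4*(8/3) - 2 = 32/3 - 2 = 26/3)
2683*o(-12, 1) = 2683*(26/3) = 69758/3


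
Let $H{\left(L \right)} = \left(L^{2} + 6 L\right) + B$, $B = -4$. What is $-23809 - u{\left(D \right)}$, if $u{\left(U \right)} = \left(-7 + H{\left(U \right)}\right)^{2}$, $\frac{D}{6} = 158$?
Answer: $-817905016970$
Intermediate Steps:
$D = 948$ ($D = 6 \cdot 158 = 948$)
$H{\left(L \right)} = -4 + L^{2} + 6 L$ ($H{\left(L \right)} = \left(L^{2} + 6 L\right) - 4 = -4 + L^{2} + 6 L$)
$u{\left(U \right)} = \left(-11 + U^{2} + 6 U\right)^{2}$ ($u{\left(U \right)} = \left(-7 + \left(-4 + U^{2} + 6 U\right)\right)^{2} = \left(-11 + U^{2} + 6 U\right)^{2}$)
$-23809 - u{\left(D \right)} = -23809 - \left(-11 + 948^{2} + 6 \cdot 948\right)^{2} = -23809 - \left(-11 + 898704 + 5688\right)^{2} = -23809 - 904381^{2} = -23809 - 817904993161 = -817905016970$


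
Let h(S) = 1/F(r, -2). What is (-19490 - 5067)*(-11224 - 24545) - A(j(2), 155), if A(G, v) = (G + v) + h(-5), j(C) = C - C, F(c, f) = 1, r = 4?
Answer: 878379177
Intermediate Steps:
j(C) = 0
h(S) = 1 (h(S) = 1/1 = 1)
A(G, v) = 1 + G + v (A(G, v) = (G + v) + 1 = 1 + G + v)
(-19490 - 5067)*(-11224 - 24545) - A(j(2), 155) = (-19490 - 5067)*(-11224 - 24545) - (1 + 0 + 155) = -24557*(-35769) - 1*156 = 878379333 - 156 = 878379177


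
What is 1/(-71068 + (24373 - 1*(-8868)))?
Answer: -1/37827 ≈ -2.6436e-5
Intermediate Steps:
1/(-71068 + (24373 - 1*(-8868))) = 1/(-71068 + (24373 + 8868)) = 1/(-71068 + 33241) = 1/(-37827) = -1/37827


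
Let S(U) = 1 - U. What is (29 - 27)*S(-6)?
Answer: 14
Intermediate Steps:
(29 - 27)*S(-6) = (29 - 27)*(1 - 1*(-6)) = 2*(1 + 6) = 2*7 = 14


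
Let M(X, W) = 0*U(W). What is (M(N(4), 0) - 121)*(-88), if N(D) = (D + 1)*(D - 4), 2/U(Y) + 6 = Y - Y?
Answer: 10648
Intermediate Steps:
U(Y) = -⅓ (U(Y) = 2/(-6 + (Y - Y)) = 2/(-6 + 0) = 2/(-6) = 2*(-⅙) = -⅓)
N(D) = (1 + D)*(-4 + D)
M(X, W) = 0 (M(X, W) = 0*(-⅓) = 0)
(M(N(4), 0) - 121)*(-88) = (0 - 121)*(-88) = -121*(-88) = 10648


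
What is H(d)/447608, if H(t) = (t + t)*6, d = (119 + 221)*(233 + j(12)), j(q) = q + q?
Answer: 131070/55951 ≈ 2.3426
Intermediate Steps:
j(q) = 2*q
d = 87380 (d = (119 + 221)*(233 + 2*12) = 340*(233 + 24) = 340*257 = 87380)
H(t) = 12*t (H(t) = (2*t)*6 = 12*t)
H(d)/447608 = (12*87380)/447608 = 1048560*(1/447608) = 131070/55951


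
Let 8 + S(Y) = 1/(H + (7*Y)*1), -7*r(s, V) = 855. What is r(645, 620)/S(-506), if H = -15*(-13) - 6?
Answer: 81909/5365 ≈ 15.267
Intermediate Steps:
H = 189 (H = 195 - 6 = 189)
r(s, V) = -855/7 (r(s, V) = -1/7*855 = -855/7)
S(Y) = -8 + 1/(189 + 7*Y) (S(Y) = -8 + 1/(189 + (7*Y)*1) = -8 + 1/(189 + 7*Y))
r(645, 620)/S(-506) = -855*7*(27 - 506)/(-1511 - 56*(-506))/7 = -855*(-3353/(-1511 + 28336))/7 = -855/(7*((1/7)*(-1/479)*26825)) = -855/(7*(-26825/3353)) = -855/7*(-3353/26825) = 81909/5365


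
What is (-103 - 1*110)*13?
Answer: -2769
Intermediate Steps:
(-103 - 1*110)*13 = (-103 - 110)*13 = -213*13 = -2769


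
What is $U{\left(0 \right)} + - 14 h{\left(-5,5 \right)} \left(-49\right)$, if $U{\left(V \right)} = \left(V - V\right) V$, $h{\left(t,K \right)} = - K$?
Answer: $-3430$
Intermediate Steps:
$U{\left(V \right)} = 0$ ($U{\left(V \right)} = 0 V = 0$)
$U{\left(0 \right)} + - 14 h{\left(-5,5 \right)} \left(-49\right) = 0 + - 14 \left(\left(-1\right) 5\right) \left(-49\right) = 0 + \left(-14\right) \left(-5\right) \left(-49\right) = 0 + 70 \left(-49\right) = 0 - 3430 = -3430$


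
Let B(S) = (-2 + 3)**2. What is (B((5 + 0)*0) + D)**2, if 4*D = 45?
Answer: 2401/16 ≈ 150.06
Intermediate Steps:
D = 45/4 (D = (1/4)*45 = 45/4 ≈ 11.250)
B(S) = 1 (B(S) = 1**2 = 1)
(B((5 + 0)*0) + D)**2 = (1 + 45/4)**2 = (49/4)**2 = 2401/16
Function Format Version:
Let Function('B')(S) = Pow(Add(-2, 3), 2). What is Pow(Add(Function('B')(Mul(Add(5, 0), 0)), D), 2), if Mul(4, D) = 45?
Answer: Rational(2401, 16) ≈ 150.06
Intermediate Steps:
D = Rational(45, 4) (D = Mul(Rational(1, 4), 45) = Rational(45, 4) ≈ 11.250)
Function('B')(S) = 1 (Function('B')(S) = Pow(1, 2) = 1)
Pow(Add(Function('B')(Mul(Add(5, 0), 0)), D), 2) = Pow(Add(1, Rational(45, 4)), 2) = Pow(Rational(49, 4), 2) = Rational(2401, 16)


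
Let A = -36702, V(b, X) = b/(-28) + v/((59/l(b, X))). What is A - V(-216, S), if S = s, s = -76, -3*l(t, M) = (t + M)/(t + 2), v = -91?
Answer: -4866809954/132573 ≈ -36710.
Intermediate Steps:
l(t, M) = -(M + t)/(3*(2 + t)) (l(t, M) = -(t + M)/(3*(t + 2)) = -(M + t)/(3*(2 + t)))
S = -76
V(b, X) = -b/28 - 91*(-X - b)/(177*(2 + b)) (V(b, X) = b/(-28) - 91*(-X - b)/(177*(2 + b)) = b*(-1/28) - 91*(-X - b)/(177*(2 + b)) = -b/28 - 91*(-X - b)/(177*(2 + b)))
A - V(-216, S) = -36702 - (-177*(-216)**2 + 2194*(-216) + 2548*(-76))/(4956*(2 - 216)) = -36702 - (-177*46656 - 473904 - 193648)/(4956*(-214)) = -36702 - (-1)*(-8258112 - 473904 - 193648)/(4956*214) = -36702 - (-1)*(-8925664)/(4956*214) = -36702 - 1*1115708/132573 = -36702 - 1115708/132573 = -4866809954/132573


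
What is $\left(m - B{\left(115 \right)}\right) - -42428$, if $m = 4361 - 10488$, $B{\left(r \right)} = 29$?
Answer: $36272$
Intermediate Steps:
$m = -6127$
$\left(m - B{\left(115 \right)}\right) - -42428 = \left(-6127 - 29\right) - -42428 = \left(-6127 - 29\right) + 42428 = -6156 + 42428 = 36272$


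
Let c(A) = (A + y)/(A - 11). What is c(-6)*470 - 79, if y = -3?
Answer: 2887/17 ≈ 169.82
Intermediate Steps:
c(A) = (-3 + A)/(-11 + A) (c(A) = (A - 3)/(A - 11) = (-3 + A)/(-11 + A))
c(-6)*470 - 79 = ((-3 - 6)/(-11 - 6))*470 - 79 = (-9/(-17))*470 - 79 = -1/17*(-9)*470 - 79 = (9/17)*470 - 79 = 4230/17 - 79 = 2887/17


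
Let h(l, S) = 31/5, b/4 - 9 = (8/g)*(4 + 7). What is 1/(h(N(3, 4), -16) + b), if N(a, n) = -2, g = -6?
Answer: -15/247 ≈ -0.060729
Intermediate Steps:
b = -68/3 (b = 36 + 4*((8/(-6))*(4 + 7)) = 36 + 4*((8*(-1/6))*11) = 36 + 4*(-4/3*11) = 36 + 4*(-44/3) = 36 - 176/3 = -68/3 ≈ -22.667)
h(l, S) = 31/5 (h(l, S) = 31*(1/5) = 31/5)
1/(h(N(3, 4), -16) + b) = 1/(31/5 - 68/3) = 1/(-247/15) = -15/247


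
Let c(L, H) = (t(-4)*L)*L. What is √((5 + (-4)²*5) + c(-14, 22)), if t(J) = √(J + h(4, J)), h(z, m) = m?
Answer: √(85 + 392*I*√2) ≈ 17.97 + 15.425*I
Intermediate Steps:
t(J) = √2*√J (t(J) = √(J + J) = √(2*J) = √2*√J)
c(L, H) = 2*I*√2*L² (c(L, H) = ((√2*√(-4))*L)*L = ((√2*(2*I))*L)*L = ((2*I*√2)*L)*L = (2*I*L*√2)*L = 2*I*√2*L²)
√((5 + (-4)²*5) + c(-14, 22)) = √((5 + (-4)²*5) + 2*I*√2*(-14)²) = √((5 + 16*5) + 2*I*√2*196) = √((5 + 80) + 392*I*√2) = √(85 + 392*I*√2)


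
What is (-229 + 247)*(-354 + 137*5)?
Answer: 5958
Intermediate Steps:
(-229 + 247)*(-354 + 137*5) = 18*(-354 + 685) = 18*331 = 5958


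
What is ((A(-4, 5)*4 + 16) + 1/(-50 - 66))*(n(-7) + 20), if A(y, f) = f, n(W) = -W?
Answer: 112725/116 ≈ 971.77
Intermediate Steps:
((A(-4, 5)*4 + 16) + 1/(-50 - 66))*(n(-7) + 20) = ((5*4 + 16) + 1/(-50 - 66))*(-1*(-7) + 20) = ((20 + 16) + 1/(-116))*(7 + 20) = (36 - 1/116)*27 = (4175/116)*27 = 112725/116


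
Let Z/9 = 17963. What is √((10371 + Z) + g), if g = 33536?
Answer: √205574 ≈ 453.40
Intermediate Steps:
Z = 161667 (Z = 9*17963 = 161667)
√((10371 + Z) + g) = √((10371 + 161667) + 33536) = √(172038 + 33536) = √205574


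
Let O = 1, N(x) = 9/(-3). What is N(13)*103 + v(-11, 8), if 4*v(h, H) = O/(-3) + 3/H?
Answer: -29663/96 ≈ -308.99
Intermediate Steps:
N(x) = -3 (N(x) = 9*(-1/3) = -3)
v(h, H) = -1/12 + 3/(4*H) (v(h, H) = (1/(-3) + 3/H)/4 = (1*(-1/3) + 3/H)/4 = (-1/3 + 3/H)/4 = -1/12 + 3/(4*H))
N(13)*103 + v(-11, 8) = -3*103 + (1/12)*(9 - 1*8)/8 = -309 + (1/12)*(1/8)*(9 - 8) = -309 + (1/12)*(1/8)*1 = -309 + 1/96 = -29663/96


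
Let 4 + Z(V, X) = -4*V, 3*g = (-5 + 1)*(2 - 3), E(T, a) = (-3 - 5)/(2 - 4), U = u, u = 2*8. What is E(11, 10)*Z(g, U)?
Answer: -112/3 ≈ -37.333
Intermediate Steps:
u = 16
U = 16
E(T, a) = 4 (E(T, a) = -8/(-2) = -8*(-1/2) = 4)
g = 4/3 (g = ((-5 + 1)*(2 - 3))/3 = (-4*(-1))/3 = (1/3)*4 = 4/3 ≈ 1.3333)
Z(V, X) = -4 - 4*V
E(11, 10)*Z(g, U) = 4*(-4 - 4*4/3) = 4*(-4 - 16/3) = 4*(-28/3) = -112/3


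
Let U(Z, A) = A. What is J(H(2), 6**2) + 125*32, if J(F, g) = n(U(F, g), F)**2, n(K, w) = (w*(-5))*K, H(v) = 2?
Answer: 133600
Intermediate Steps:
n(K, w) = -5*K*w (n(K, w) = (-5*w)*K = -5*K*w)
J(F, g) = 25*F**2*g**2 (J(F, g) = (-5*g*F)**2 = (-5*F*g)**2 = 25*F**2*g**2)
J(H(2), 6**2) + 125*32 = 25*2**2*(6**2)**2 + 125*32 = 25*4*36**2 + 4000 = 25*4*1296 + 4000 = 129600 + 4000 = 133600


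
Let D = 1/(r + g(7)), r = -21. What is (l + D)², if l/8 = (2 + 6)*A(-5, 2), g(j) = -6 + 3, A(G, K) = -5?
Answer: 58997761/576 ≈ 1.0243e+5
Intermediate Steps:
g(j) = -3
D = -1/24 (D = 1/(-21 - 3) = 1/(-24) = -1/24 ≈ -0.041667)
l = -320 (l = 8*((2 + 6)*(-5)) = 8*(8*(-5)) = 8*(-40) = -320)
(l + D)² = (-320 - 1/24)² = (-7681/24)² = 58997761/576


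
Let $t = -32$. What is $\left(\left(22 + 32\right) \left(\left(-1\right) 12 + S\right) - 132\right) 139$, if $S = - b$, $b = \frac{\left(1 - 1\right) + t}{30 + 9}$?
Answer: $- \frac{1329396}{13} \approx -1.0226 \cdot 10^{5}$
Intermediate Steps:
$b = - \frac{32}{39}$ ($b = \frac{\left(1 - 1\right) - 32}{30 + 9} = \frac{\left(1 - 1\right) - 32}{39} = \left(0 - 32\right) \frac{1}{39} = \left(-32\right) \frac{1}{39} = - \frac{32}{39} \approx -0.82051$)
$S = \frac{32}{39}$ ($S = \left(-1\right) \left(- \frac{32}{39}\right) = \frac{32}{39} \approx 0.82051$)
$\left(\left(22 + 32\right) \left(\left(-1\right) 12 + S\right) - 132\right) 139 = \left(\left(22 + 32\right) \left(\left(-1\right) 12 + \frac{32}{39}\right) - 132\right) 139 = \left(54 \left(-12 + \frac{32}{39}\right) - 132\right) 139 = \left(54 \left(- \frac{436}{39}\right) - 132\right) 139 = \left(- \frac{7848}{13} - 132\right) 139 = \left(- \frac{9564}{13}\right) 139 = - \frac{1329396}{13}$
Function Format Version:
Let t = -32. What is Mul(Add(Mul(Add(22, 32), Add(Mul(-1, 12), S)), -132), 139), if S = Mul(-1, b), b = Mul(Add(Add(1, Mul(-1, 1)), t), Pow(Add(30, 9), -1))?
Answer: Rational(-1329396, 13) ≈ -1.0226e+5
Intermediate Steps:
b = Rational(-32, 39) (b = Mul(Add(Add(1, Mul(-1, 1)), -32), Pow(Add(30, 9), -1)) = Mul(Add(Add(1, -1), -32), Pow(39, -1)) = Mul(Add(0, -32), Rational(1, 39)) = Mul(-32, Rational(1, 39)) = Rational(-32, 39) ≈ -0.82051)
S = Rational(32, 39) (S = Mul(-1, Rational(-32, 39)) = Rational(32, 39) ≈ 0.82051)
Mul(Add(Mul(Add(22, 32), Add(Mul(-1, 12), S)), -132), 139) = Mul(Add(Mul(Add(22, 32), Add(Mul(-1, 12), Rational(32, 39))), -132), 139) = Mul(Add(Mul(54, Add(-12, Rational(32, 39))), -132), 139) = Mul(Add(Mul(54, Rational(-436, 39)), -132), 139) = Mul(Add(Rational(-7848, 13), -132), 139) = Mul(Rational(-9564, 13), 139) = Rational(-1329396, 13)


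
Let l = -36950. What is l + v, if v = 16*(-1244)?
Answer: -56854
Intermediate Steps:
v = -19904
l + v = -36950 - 19904 = -56854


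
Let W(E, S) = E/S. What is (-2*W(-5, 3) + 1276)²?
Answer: 14730244/9 ≈ 1.6367e+6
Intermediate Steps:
(-2*W(-5, 3) + 1276)² = (-(-10)/3 + 1276)² = (-2*(-5/3) + 1276)² = (10/3 + 1276)² = (3838/3)² = 14730244/9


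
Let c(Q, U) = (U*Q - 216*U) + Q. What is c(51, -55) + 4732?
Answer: 13858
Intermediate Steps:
c(Q, U) = Q - 216*U + Q*U (c(Q, U) = (Q*U - 216*U) + Q = (-216*U + Q*U) + Q = Q - 216*U + Q*U)
c(51, -55) + 4732 = (51 - 216*(-55) + 51*(-55)) + 4732 = (51 + 11880 - 2805) + 4732 = 9126 + 4732 = 13858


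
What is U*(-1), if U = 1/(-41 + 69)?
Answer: -1/28 ≈ -0.035714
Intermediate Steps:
U = 1/28 ≈ 0.035714
U*(-1) = (1/28)*(-1) = -1/28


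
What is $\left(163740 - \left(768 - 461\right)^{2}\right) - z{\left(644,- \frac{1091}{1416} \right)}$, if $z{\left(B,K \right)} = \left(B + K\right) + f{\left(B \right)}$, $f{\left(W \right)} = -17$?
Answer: $\frac{97512515}{1416} \approx 68865.0$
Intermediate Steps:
$z{\left(B,K \right)} = -17 + B + K$ ($z{\left(B,K \right)} = \left(B + K\right) - 17 = -17 + B + K$)
$\left(163740 - \left(768 - 461\right)^{2}\right) - z{\left(644,- \frac{1091}{1416} \right)} = \left(163740 - \left(768 - 461\right)^{2}\right) - \left(-17 + 644 - \frac{1091}{1416}\right) = \left(163740 - 307^{2}\right) - \left(-17 + 644 - \frac{1091}{1416}\right) = \left(163740 - 94249\right) - \left(-17 + 644 - \frac{1091}{1416}\right) = \left(163740 - 94249\right) - \frac{886741}{1416} = 69491 - \frac{886741}{1416} = \frac{97512515}{1416}$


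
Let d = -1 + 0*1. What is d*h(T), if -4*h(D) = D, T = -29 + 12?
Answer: -17/4 ≈ -4.2500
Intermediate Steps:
d = -1 (d = -1 + 0 = -1)
T = -17
h(D) = -D/4
d*h(T) = -(-1)*(-17)/4 = -1*17/4 = -17/4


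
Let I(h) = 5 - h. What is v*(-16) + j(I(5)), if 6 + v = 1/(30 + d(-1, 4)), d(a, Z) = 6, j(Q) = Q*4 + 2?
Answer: 878/9 ≈ 97.556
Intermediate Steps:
j(Q) = 2 + 4*Q (j(Q) = 4*Q + 2 = 2 + 4*Q)
v = -215/36 (v = -6 + 1/(30 + 6) = -6 + 1/36 = -215/36 ≈ -5.9722)
v*(-16) + j(I(5)) = -215/36*(-16) + (2 + 4*(5 - 1*5)) = 860/9 + (2 + 4*(5 - 5)) = 860/9 + (2 + 4*0) = 860/9 + (2 + 0) = 860/9 + 2 = 878/9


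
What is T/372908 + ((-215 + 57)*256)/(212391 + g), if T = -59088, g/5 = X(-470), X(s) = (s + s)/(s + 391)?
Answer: -545823986692/1564683651703 ≈ -0.34884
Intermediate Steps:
X(s) = 2*s/(391 + s) (X(s) = (2*s)/(391 + s) = 2*s/(391 + s))
g = 4700/79 (g = 5*(2*(-470)/(391 - 470)) = 5*(2*(-470)/(-79)) = 5*(2*(-470)*(-1/79)) = 5*(940/79) = 4700/79 ≈ 59.494)
T/372908 + ((-215 + 57)*256)/(212391 + g) = -59088/372908 + ((-215 + 57)*256)/(212391 + 4700/79) = -59088*1/372908 + (-158*256)/(16783589/79) = -14772/93227 - 40448*79/16783589 = -14772/93227 - 3195392/16783589 = -545823986692/1564683651703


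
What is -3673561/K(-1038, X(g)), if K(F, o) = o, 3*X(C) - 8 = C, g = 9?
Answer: -11020683/17 ≈ -6.4828e+5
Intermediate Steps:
X(C) = 8/3 + C/3
-3673561/K(-1038, X(g)) = -3673561/(8/3 + (⅓)*9) = -3673561/(8/3 + 3) = -3673561/17/3 = -3673561*3/17 = -11020683/17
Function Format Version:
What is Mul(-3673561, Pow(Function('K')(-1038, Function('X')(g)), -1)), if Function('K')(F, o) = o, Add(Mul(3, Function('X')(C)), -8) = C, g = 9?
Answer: Rational(-11020683, 17) ≈ -6.4828e+5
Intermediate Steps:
Function('X')(C) = Add(Rational(8, 3), Mul(Rational(1, 3), C))
Mul(-3673561, Pow(Function('K')(-1038, Function('X')(g)), -1)) = Mul(-3673561, Pow(Add(Rational(8, 3), Mul(Rational(1, 3), 9)), -1)) = Mul(-3673561, Pow(Add(Rational(8, 3), 3), -1)) = Mul(-3673561, Pow(Rational(17, 3), -1)) = Mul(-3673561, Rational(3, 17)) = Rational(-11020683, 17)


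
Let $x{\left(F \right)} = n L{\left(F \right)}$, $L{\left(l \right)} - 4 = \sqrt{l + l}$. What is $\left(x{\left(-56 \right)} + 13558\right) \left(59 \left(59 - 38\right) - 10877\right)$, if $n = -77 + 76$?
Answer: $-130633452 + 38552 i \sqrt{7} \approx -1.3063 \cdot 10^{8} + 1.02 \cdot 10^{5} i$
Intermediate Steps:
$L{\left(l \right)} = 4 + \sqrt{2} \sqrt{l}$ ($L{\left(l \right)} = 4 + \sqrt{l + l} = 4 + \sqrt{2 l} = 4 + \sqrt{2} \sqrt{l}$)
$n = -1$
$x{\left(F \right)} = -4 - \sqrt{2} \sqrt{F}$ ($x{\left(F \right)} = - (4 + \sqrt{2} \sqrt{F}) = -4 - \sqrt{2} \sqrt{F}$)
$\left(x{\left(-56 \right)} + 13558\right) \left(59 \left(59 - 38\right) - 10877\right) = \left(\left(-4 - \sqrt{2} \sqrt{-56}\right) + 13558\right) \left(59 \left(59 - 38\right) - 10877\right) = \left(\left(-4 - \sqrt{2} \cdot 2 i \sqrt{14}\right) + 13558\right) \left(59 \cdot 21 - 10877\right) = \left(\left(-4 - 4 i \sqrt{7}\right) + 13558\right) \left(1239 - 10877\right) = \left(13554 - 4 i \sqrt{7}\right) \left(-9638\right) = -130633452 + 38552 i \sqrt{7}$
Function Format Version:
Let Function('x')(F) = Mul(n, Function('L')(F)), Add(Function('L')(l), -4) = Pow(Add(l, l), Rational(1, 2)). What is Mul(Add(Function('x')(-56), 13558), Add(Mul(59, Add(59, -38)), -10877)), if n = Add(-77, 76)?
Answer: Add(-130633452, Mul(38552, I, Pow(7, Rational(1, 2)))) ≈ Add(-1.3063e+8, Mul(1.0200e+5, I))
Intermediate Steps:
Function('L')(l) = Add(4, Mul(Pow(2, Rational(1, 2)), Pow(l, Rational(1, 2)))) (Function('L')(l) = Add(4, Pow(Add(l, l), Rational(1, 2))) = Add(4, Pow(Mul(2, l), Rational(1, 2))) = Add(4, Mul(Pow(2, Rational(1, 2)), Pow(l, Rational(1, 2)))))
n = -1
Function('x')(F) = Add(-4, Mul(-1, Pow(2, Rational(1, 2)), Pow(F, Rational(1, 2)))) (Function('x')(F) = Mul(-1, Add(4, Mul(Pow(2, Rational(1, 2)), Pow(F, Rational(1, 2))))) = Add(-4, Mul(-1, Pow(2, Rational(1, 2)), Pow(F, Rational(1, 2)))))
Mul(Add(Function('x')(-56), 13558), Add(Mul(59, Add(59, -38)), -10877)) = Mul(Add(Add(-4, Mul(-1, Pow(2, Rational(1, 2)), Pow(-56, Rational(1, 2)))), 13558), Add(Mul(59, Add(59, -38)), -10877)) = Mul(Add(Add(-4, Mul(-1, Pow(2, Rational(1, 2)), Mul(2, I, Pow(14, Rational(1, 2))))), 13558), Add(Mul(59, 21), -10877)) = Mul(Add(Add(-4, Mul(-4, I, Pow(7, Rational(1, 2)))), 13558), Add(1239, -10877)) = Mul(Add(13554, Mul(-4, I, Pow(7, Rational(1, 2)))), -9638) = Add(-130633452, Mul(38552, I, Pow(7, Rational(1, 2))))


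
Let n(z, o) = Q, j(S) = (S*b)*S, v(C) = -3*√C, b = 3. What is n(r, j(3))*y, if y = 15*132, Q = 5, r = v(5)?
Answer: 9900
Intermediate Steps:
r = -3*√5 ≈ -6.7082
j(S) = 3*S² (j(S) = (S*3)*S = (3*S)*S = 3*S²)
n(z, o) = 5
y = 1980
n(r, j(3))*y = 5*1980 = 9900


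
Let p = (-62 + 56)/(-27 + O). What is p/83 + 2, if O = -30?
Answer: 3156/1577 ≈ 2.0013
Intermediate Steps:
p = 2/19 (p = (-62 + 56)/(-27 - 30) = -6/(-57) = -6*(-1/57) = 2/19 ≈ 0.10526)
p/83 + 2 = (2/19)/83 + 2 = (2/19)*(1/83) + 2 = 2/1577 + 2 = 3156/1577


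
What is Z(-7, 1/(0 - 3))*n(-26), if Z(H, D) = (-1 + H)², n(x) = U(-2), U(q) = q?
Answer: -128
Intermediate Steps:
n(x) = -2
Z(-7, 1/(0 - 3))*n(-26) = (-1 - 7)²*(-2) = (-8)²*(-2) = 64*(-2) = -128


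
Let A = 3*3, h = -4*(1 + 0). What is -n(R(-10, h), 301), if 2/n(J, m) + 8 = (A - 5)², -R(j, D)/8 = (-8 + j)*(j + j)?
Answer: -¼ ≈ -0.25000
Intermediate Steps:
h = -4 (h = -4*1 = -4)
A = 9
R(j, D) = -16*j*(-8 + j) (R(j, D) = -8*(-8 + j)*(j + j) = -8*(-8 + j)*2*j = -16*j*(-8 + j))
n(J, m) = ¼ (n(J, m) = 2/(-8 + (9 - 5)²) = 2/(-8 + 4²) = 2/(-8 + 16) = 2/8 = 2*(⅛) = ¼)
-n(R(-10, h), 301) = -1*¼ = -¼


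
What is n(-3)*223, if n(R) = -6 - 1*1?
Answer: -1561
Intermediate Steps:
n(R) = -7 (n(R) = -6 - 1 = -7)
n(-3)*223 = -7*223 = -1561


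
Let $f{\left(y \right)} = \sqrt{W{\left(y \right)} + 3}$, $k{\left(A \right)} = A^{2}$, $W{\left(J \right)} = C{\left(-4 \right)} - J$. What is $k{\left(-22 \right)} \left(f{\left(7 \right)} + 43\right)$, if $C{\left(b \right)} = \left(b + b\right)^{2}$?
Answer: $20812 + 968 \sqrt{15} \approx 24561.0$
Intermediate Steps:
$C{\left(b \right)} = 4 b^{2}$ ($C{\left(b \right)} = \left(2 b\right)^{2} = 4 b^{2}$)
$W{\left(J \right)} = 64 - J$ ($W{\left(J \right)} = 4 \left(-4\right)^{2} - J = 4 \cdot 16 - J = 64 - J$)
$f{\left(y \right)} = \sqrt{67 - y}$ ($f{\left(y \right)} = \sqrt{\left(64 - y\right) + 3} = \sqrt{67 - y}$)
$k{\left(-22 \right)} \left(f{\left(7 \right)} + 43\right) = \left(-22\right)^{2} \left(\sqrt{67 - 7} + 43\right) = 484 \left(\sqrt{67 - 7} + 43\right) = 484 \left(\sqrt{60} + 43\right) = 484 \left(2 \sqrt{15} + 43\right) = 484 \left(43 + 2 \sqrt{15}\right) = 20812 + 968 \sqrt{15}$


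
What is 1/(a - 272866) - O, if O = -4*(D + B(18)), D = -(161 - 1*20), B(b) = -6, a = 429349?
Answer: -92012003/156483 ≈ -588.00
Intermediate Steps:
D = -141 (D = -(161 - 20) = -1*141 = -141)
O = 588 (O = -4*(-141 - 6) = -4*(-147) = 588)
1/(a - 272866) - O = 1/(429349 - 272866) - 1*588 = 1/156483 - 588 = -92012003/156483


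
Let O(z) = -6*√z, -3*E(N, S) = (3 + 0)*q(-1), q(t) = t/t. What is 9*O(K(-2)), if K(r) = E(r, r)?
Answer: -54*I ≈ -54.0*I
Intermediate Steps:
q(t) = 1
E(N, S) = -1 (E(N, S) = -(3 + 0)/3 = -1)
K(r) = -1
9*O(K(-2)) = 9*(-6*I) = -54*I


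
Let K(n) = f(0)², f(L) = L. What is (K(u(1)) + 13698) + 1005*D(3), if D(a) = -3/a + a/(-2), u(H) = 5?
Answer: 22371/2 ≈ 11186.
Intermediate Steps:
D(a) = -3/a - a/2 (D(a) = -3/a + a*(-½) = -3/a - a/2)
K(n) = 0 (K(n) = 0² = 0)
(K(u(1)) + 13698) + 1005*D(3) = (0 + 13698) + 1005*(-3/3 - ½*3) = 13698 + 1005*(-3*⅓ - 3/2) = 13698 + 1005*(-1 - 3/2) = 13698 + 1005*(-5/2) = 13698 - 5025/2 = 22371/2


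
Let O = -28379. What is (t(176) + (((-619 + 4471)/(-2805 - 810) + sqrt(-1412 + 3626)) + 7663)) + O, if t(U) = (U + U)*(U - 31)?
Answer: 36539136/1205 + 3*sqrt(246) ≈ 30370.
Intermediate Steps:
t(U) = 2*U*(-31 + U) (t(U) = (2*U)*(-31 + U) = 2*U*(-31 + U))
(t(176) + (((-619 + 4471)/(-2805 - 810) + sqrt(-1412 + 3626)) + 7663)) + O = (2*176*(-31 + 176) + (((-619 + 4471)/(-2805 - 810) + sqrt(-1412 + 3626)) + 7663)) - 28379 = (2*176*145 + ((3852/(-3615) + sqrt(2214)) + 7663)) - 28379 = (51040 + ((3852*(-1/3615) + 3*sqrt(246)) + 7663)) - 28379 = (51040 + ((-1284/1205 + 3*sqrt(246)) + 7663)) - 28379 = (51040 + (9232631/1205 + 3*sqrt(246))) - 28379 = (70735831/1205 + 3*sqrt(246)) - 28379 = 36539136/1205 + 3*sqrt(246)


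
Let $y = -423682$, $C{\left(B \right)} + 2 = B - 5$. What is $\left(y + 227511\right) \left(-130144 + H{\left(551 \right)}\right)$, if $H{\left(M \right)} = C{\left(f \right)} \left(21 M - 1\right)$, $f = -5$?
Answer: $52766860264$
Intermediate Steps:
$C{\left(B \right)} = -7 + B$ ($C{\left(B \right)} = -2 + \left(B - 5\right) = -2 + \left(-5 + B\right) = -7 + B$)
$H{\left(M \right)} = 12 - 252 M$ ($H{\left(M \right)} = \left(-7 - 5\right) \left(21 M - 1\right) = - 12 \left(-1 + 21 M\right) = 12 - 252 M$)
$\left(y + 227511\right) \left(-130144 + H{\left(551 \right)}\right) = \left(-423682 + 227511\right) \left(-130144 + \left(12 - 138852\right)\right) = - 196171 \left(-130144 + \left(12 - 138852\right)\right) = - 196171 \left(-130144 - 138840\right) = \left(-196171\right) \left(-268984\right) = 52766860264$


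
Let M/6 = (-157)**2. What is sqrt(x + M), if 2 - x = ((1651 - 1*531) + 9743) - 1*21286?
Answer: 21*sqrt(359) ≈ 397.89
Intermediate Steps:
x = 10425 (x = 2 - (((1651 - 1*531) + 9743) - 1*21286) = 2 - (((1651 - 531) + 9743) - 21286) = 2 - ((1120 + 9743) - 21286) = 2 - (10863 - 21286) = 2 - 1*(-10423) = 2 + 10423 = 10425)
M = 147894 (M = 6*(-157)**2 = 6*24649 = 147894)
sqrt(x + M) = sqrt(10425 + 147894) = sqrt(158319) = 21*sqrt(359)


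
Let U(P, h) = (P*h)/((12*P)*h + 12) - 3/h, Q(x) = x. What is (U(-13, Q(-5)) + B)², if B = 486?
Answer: 3714334962121/15681600 ≈ 2.3686e+5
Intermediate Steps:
U(P, h) = -3/h + P*h/(12 + 12*P*h) (U(P, h) = (P*h)/(12*P*h + 12) - 3/h = (P*h)/(12 + 12*P*h) - 3/h = P*h/(12 + 12*P*h) - 3/h = -3/h + P*h/(12 + 12*P*h))
(U(-13, Q(-5)) + B)² = ((1/12)*(-36 - 13*(-5)² - 36*(-13)*(-5))/(-5*(1 - 13*(-5))) + 486)² = ((1/12)*(-⅕)*(-36 - 13*25 - 2340)/(1 + 65) + 486)² = ((1/12)*(-⅕)*(-36 - 325 - 2340)/66 + 486)² = ((1/12)*(-⅕)*(1/66)*(-2701) + 486)² = (2701/3960 + 486)² = (1927261/3960)² = 3714334962121/15681600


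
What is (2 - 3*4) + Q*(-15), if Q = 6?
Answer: -100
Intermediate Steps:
(2 - 3*4) + Q*(-15) = (2 - 3*4) + 6*(-15) = (2 - 12) - 90 = -10 - 90 = -100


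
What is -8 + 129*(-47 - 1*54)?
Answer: -13037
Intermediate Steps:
-8 + 129*(-47 - 1*54) = -8 + 129*(-47 - 54) = -8 + 129*(-101) = -8 - 13029 = -13037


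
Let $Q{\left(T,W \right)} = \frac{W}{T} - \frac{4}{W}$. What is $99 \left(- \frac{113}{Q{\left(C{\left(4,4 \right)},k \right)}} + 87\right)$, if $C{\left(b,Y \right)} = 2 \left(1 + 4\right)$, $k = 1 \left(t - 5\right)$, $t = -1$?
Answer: $-159192$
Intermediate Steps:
$k = -6$ ($k = 1 \left(-1 - 5\right) = 1 \left(-6\right) = -6$)
$C{\left(b,Y \right)} = 10$ ($C{\left(b,Y \right)} = 2 \cdot 5 = 10$)
$Q{\left(T,W \right)} = - \frac{4}{W} + \frac{W}{T}$
$99 \left(- \frac{113}{Q{\left(C{\left(4,4 \right)},k \right)}} + 87\right) = 99 \left(- \frac{113}{- \frac{4}{-6} - \frac{6}{10}} + 87\right) = 99 \left(- \frac{113}{\left(-4\right) \left(- \frac{1}{6}\right) - \frac{3}{5}} + 87\right) = 99 \left(- \frac{113}{\frac{2}{3} - \frac{3}{5}} + 87\right) = 99 \left(- 113 \frac{1}{\frac{1}{15}} + 87\right) = 99 \left(\left(-113\right) 15 + 87\right) = 99 \left(-1695 + 87\right) = 99 \left(-1608\right) = -159192$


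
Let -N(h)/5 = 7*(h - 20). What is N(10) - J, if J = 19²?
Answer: -11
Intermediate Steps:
N(h) = 700 - 35*h (N(h) = -35*(h - 20) = -35*(-20 + h) = -5*(-140 + 7*h) = 700 - 35*h)
J = 361
N(10) - J = (700 - 35*10) - 1*361 = (700 - 350) - 361 = 350 - 361 = -11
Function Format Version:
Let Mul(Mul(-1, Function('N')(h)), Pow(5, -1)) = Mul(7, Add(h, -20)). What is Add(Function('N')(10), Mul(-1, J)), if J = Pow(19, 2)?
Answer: -11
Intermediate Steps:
Function('N')(h) = Add(700, Mul(-35, h)) (Function('N')(h) = Mul(-5, Mul(7, Add(h, -20))) = Mul(-5, Mul(7, Add(-20, h))) = Mul(-5, Add(-140, Mul(7, h))) = Add(700, Mul(-35, h)))
J = 361
Add(Function('N')(10), Mul(-1, J)) = Add(Add(700, Mul(-35, 10)), Mul(-1, 361)) = Add(Add(700, -350), -361) = Add(350, -361) = -11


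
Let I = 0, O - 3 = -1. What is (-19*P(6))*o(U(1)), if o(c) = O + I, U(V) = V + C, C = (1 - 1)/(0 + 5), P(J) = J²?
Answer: -1368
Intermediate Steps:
O = 2 (O = 3 - 1 = 2)
C = 0 (C = 0/5 = 0*(⅕) = 0)
U(V) = V (U(V) = V + 0 = V)
o(c) = 2 (o(c) = 2 + 0 = 2)
(-19*P(6))*o(U(1)) = -19*6²*2 = -19*36*2 = -684*2 = -1368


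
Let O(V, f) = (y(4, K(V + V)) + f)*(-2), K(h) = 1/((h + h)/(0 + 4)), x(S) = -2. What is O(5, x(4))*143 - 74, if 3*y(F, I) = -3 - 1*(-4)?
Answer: 1208/3 ≈ 402.67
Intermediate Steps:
K(h) = 2/h (K(h) = 1/((2*h)/4) = 1/((2*h)*(¼)) = 1/(h/2) = 2/h)
y(F, I) = ⅓ (y(F, I) = (-3 - 1*(-4))/3 = (-3 + 4)/3 = (⅓)*1 = ⅓)
O(V, f) = -⅔ - 2*f (O(V, f) = (⅓ + f)*(-2) = -⅔ - 2*f)
O(5, x(4))*143 - 74 = (-⅔ - 2*(-2))*143 - 74 = (-⅔ + 4)*143 - 74 = (10/3)*143 - 74 = 1430/3 - 74 = 1208/3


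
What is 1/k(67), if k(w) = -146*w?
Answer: -1/9782 ≈ -0.00010223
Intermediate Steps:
1/k(67) = 1/(-146*67) = 1/(-9782) = -1/9782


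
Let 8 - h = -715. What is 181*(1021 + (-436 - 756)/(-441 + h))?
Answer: 25949065/141 ≈ 1.8404e+5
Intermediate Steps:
h = 723 (h = 8 - 1*(-715) = 8 + 715 = 723)
181*(1021 + (-436 - 756)/(-441 + h)) = 181*(1021 + (-436 - 756)/(-441 + 723)) = 181*(1021 - 1192/282) = 181*(1021 - 1192*1/282) = 181*(1021 - 596/141) = 181*(143365/141) = 25949065/141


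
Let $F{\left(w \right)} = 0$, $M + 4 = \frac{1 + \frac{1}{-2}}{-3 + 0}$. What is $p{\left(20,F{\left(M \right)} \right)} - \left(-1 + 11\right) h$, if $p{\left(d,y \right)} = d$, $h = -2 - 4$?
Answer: $80$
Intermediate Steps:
$M = - \frac{25}{6}$ ($M = -4 + \frac{1 + \frac{1}{-2}}{-3 + 0} = -4 + \frac{1 - \frac{1}{2}}{-3} = -4 + \frac{1}{2} \left(- \frac{1}{3}\right) = -4 - \frac{1}{6} = - \frac{25}{6} \approx -4.1667$)
$h = -6$ ($h = -2 - 4 = -6$)
$p{\left(20,F{\left(M \right)} \right)} - \left(-1 + 11\right) h = 20 - \left(-1 + 11\right) \left(-6\right) = 20 - 10 \left(-6\right) = 20 - -60 = 20 + 60 = 80$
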